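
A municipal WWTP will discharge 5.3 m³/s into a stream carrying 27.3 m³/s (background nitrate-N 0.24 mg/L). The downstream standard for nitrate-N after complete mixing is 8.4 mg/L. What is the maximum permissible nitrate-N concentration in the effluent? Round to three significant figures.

50.4 mg/L

At the limit, (Qr·Cr + Qe·Cₑ)/(Qr + Qe) = 8.4:
Cₑ = (32.60·8.4 − 27.30·0.2400) / 5.300 = 50.43 mg/L.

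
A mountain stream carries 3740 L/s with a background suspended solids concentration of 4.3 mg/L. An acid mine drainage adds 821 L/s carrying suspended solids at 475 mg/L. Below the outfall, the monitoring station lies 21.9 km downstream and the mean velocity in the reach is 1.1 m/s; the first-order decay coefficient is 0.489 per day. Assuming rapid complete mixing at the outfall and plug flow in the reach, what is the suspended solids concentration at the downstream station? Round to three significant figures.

Mixed concentration C = ΣQC/ΣQ = (3740·4.300 + 821.0·475.0) / 4561 = 406100/4561 = 89.03 mg/L.
Travel time t = 21.9·1000 / 1.1 = 19910 s = 5.530 h.
First-order decay: C = 89.03·exp(−k·t) = 89.03·0.8934 = 79.54 mg/L.

79.5 mg/L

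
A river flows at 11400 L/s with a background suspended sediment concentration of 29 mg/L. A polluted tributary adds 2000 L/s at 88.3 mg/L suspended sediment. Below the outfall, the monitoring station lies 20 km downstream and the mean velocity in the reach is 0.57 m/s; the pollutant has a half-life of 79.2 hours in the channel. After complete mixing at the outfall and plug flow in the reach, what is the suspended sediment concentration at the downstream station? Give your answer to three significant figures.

After mixing, C = (11400·29.00 + 2000·88.30) / 13400 = 507200/13400 = 37.85 mg/L.
Travel time t = 20·1000 / 0.57 = 35090 s = 9.747 h.
Half-life 79.2 h → k = ln 2 / 79.2 = 0.008752 h⁻¹ = 0.2100 d⁻¹.
After decay, C = 37.85 × e^(−kt) = 37.85 × 0.9182 = 34.76 mg/L.

34.8 mg/L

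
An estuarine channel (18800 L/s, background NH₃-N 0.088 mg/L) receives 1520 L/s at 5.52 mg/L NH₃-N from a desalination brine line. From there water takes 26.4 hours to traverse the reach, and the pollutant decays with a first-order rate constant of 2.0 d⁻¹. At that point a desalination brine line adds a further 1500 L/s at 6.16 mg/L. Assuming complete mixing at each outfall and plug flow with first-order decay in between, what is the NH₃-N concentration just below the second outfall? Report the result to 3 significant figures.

0.474 mg/L

Mass balance: C = (18800·0.08800 + 1520·5.520) / 20320 = 10040/20320 = 0.4943 mg/L; combined flow 20320 L/s.
After decay, C = 0.4943 × e^(−kt) = 0.4943 × 0.1108 = 0.05477 mg/L.
At the second outfall, C = (20320·0.05477 + 1500·6.160) / (20320 + 1500) = 0.4745 mg/L.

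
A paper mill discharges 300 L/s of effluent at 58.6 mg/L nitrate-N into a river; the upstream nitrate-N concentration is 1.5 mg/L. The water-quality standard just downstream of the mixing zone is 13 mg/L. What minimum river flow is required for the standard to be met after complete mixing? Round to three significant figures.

1190 L/s

Set C_mix = 13: (Q·1.500 + 300.0·58.60) / (Q + 300.0) = 13
→ Q = 300.0·(58.60 − 13)/(13 − 1.500) = 1190 L/s.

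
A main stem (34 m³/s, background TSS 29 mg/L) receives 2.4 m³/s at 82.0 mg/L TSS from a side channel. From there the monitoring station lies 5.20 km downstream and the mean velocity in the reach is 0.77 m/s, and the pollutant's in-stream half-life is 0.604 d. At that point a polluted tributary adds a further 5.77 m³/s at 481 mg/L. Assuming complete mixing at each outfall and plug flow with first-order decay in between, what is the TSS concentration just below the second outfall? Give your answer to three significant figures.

91.5 mg/L

Conservation of mass: C = (34.00·29.00 + 2.400·82.00) / 36.40 = 1183/36.40 = 32.49 mg/L; combined flow 36.40 m³/s.
Travel time t = 5.20·1000 / 0.77 = 6753 s = 1.876 h.
Half-life 0.604 d → k = ln 2 / 0.604 = 1.148 d⁻¹.
After decay, C = 32.49 × e^(−kt) = 32.49 × 0.9142 = 29.71 mg/L.
Second outfall: C = (36.40·29.71 + 5.770·481.0)/42.17 = 91.46 mg/L.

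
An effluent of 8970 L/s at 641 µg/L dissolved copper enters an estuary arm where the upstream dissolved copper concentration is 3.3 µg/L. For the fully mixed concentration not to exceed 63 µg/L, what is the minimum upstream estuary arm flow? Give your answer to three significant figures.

Set C_mix = 63: (Q·3.300 + 8970·641.0) / (Q + 8970) = 63
→ Q = 8970·(641.0 − 63)/(63 − 3.300) = 86850 L/s.

86800 L/s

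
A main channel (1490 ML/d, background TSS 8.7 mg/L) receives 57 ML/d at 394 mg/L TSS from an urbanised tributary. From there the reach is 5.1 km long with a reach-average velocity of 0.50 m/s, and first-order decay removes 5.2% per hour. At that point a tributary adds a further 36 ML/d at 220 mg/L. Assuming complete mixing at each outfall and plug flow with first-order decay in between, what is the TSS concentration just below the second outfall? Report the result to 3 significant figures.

24.2 mg/L

Mixed concentration C = ΣQC/ΣQ = (1490·8.700 + 57.00·394.0) / 1547 = 35420/1547 = 22.90 mg/L; combined flow 1547 ML/d.
Travel time t = 5.1·1000 / 0.50 = 10200 s = 2.833 h.
5.2%/h lost → k = −ln(1 − 0.052) = 0.05340 h⁻¹.
Applying C = C₀e^(−kt): 22.90 × 0.8596 = 19.68 mg/L.
At the second outfall, C = (1547·19.68 + 36.00·220.0) / (1547 + 36.00) = 24.24 mg/L.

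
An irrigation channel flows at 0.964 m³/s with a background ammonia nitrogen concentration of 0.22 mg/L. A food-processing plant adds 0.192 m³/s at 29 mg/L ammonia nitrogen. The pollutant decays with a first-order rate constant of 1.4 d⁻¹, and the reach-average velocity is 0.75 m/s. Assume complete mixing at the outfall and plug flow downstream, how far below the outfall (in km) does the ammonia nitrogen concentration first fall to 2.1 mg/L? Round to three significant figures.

Flow-weighted average: C = (0.9640·0.2200 + 0.1920·29.00) / 1.156 = 5.780/1.156 = 5.000 mg/L.
Set 5.000·exp(−k·t) = 2.1 → t = ln(5.000/2.1)/k = 53540 s = 14.87 h.
Distance = v·t = 0.75·53540 = 40150 m = 40.15 km.

40.2 km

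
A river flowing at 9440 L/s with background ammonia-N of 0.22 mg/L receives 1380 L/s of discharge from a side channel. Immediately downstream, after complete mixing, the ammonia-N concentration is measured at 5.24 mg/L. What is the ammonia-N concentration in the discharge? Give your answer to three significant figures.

Mass balance: 9440·0.2200 + 1380·Cₑ = 10820·5.240
→ Cₑ = (10820·5.240 − 9440·0.2200) / 1380 = 39.58 mg/L.

39.6 mg/L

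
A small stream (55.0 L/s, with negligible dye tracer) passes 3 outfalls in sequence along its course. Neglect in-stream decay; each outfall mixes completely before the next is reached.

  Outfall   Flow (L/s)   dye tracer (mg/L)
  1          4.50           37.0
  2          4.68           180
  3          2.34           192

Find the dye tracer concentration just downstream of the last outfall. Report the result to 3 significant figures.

21.9 mg/L

Outfall 1: combined Q = 59.50 L/s; C = (55.00·0 + 4.500·37.00)/59.50 = 2.798 mg/L.
Outfall 2: combined Q = 64.18 L/s; C = (59.50·2.798 + 4.680·180.0)/64.18 = 15.72 mg/L.
Outfall 3: combined Q = 66.52 L/s; C = (64.18·15.72 + 2.340·192.0)/66.52 = 21.92 mg/L.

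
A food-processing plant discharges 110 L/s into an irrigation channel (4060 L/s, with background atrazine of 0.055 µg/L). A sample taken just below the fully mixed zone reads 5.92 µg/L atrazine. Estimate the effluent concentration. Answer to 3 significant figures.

Mass balance: 4060·0.05500 + 110.0·Cₑ = 4170·5.920
→ Cₑ = (4170·5.920 − 4060·0.05500) / 110.0 = 222.4 µg/L.

222 µg/L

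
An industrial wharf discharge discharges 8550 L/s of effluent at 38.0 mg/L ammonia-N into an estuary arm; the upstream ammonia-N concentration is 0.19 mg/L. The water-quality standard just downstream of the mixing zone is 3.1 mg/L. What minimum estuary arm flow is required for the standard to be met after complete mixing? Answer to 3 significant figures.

Set C_mix = 3.1: (Q·0.1900 + 8550·38.00) / (Q + 8550) = 3.1
→ Q = 8550·(38.00 − 3.1)/(3.1 − 0.1900) = 102500 L/s.

103000 L/s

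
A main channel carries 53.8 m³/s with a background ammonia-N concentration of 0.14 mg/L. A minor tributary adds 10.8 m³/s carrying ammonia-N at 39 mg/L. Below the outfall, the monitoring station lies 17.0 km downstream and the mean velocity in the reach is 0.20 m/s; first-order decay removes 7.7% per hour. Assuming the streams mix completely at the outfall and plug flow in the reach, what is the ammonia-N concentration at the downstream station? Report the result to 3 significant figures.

Flow-weighted average: C = (53.80·0.1400 + 10.80·39.00) / 64.60 = 428.7/64.60 = 6.637 mg/L.
Travel time t = 17.0·1000 / 0.20 = 85000 s = 23.61 h.
7.7%/h lost → k = −ln(1 − 0.077) = 0.08013 h⁻¹.
Applying C = C₀e^(−kt): 6.637 × 0.1508 = 1.001 mg/L.

1.00 mg/L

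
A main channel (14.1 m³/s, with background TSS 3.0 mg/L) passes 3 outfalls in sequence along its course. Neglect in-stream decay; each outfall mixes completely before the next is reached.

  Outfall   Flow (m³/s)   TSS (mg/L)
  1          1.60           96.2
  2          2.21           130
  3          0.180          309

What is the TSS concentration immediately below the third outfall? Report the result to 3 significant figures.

29.8 mg/L

Outfall 1: combined Q = 15.70 m³/s; C = (14.10·3.000 + 1.600·96.20)/15.70 = 12.50 mg/L.
Outfall 2: combined Q = 17.91 m³/s; C = (15.70·12.50 + 2.210·130.0)/17.91 = 27.00 mg/L.
Outfall 3: combined Q = 18.09 m³/s; C = (17.91·27.00 + 0.1800·309.0)/18.09 = 29.80 mg/L.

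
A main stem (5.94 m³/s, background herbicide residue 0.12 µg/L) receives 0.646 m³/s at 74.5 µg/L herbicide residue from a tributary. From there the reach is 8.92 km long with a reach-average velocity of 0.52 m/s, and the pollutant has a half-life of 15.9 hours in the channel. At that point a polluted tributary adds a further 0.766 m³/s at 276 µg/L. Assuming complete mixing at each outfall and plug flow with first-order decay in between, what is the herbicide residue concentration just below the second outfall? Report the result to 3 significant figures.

After mixing, C = (5.940·0.1200 + 0.6460·74.50) / 6.586 = 48.84/6.586 = 7.416 µg/L; combined flow 6.586 m³/s.
Travel time t = 8.92·1000 / 0.52 = 17150 s = 4.765 h.
Half-life 15.9 h → k = ln 2 / 15.9 = 0.04359 h⁻¹ = 1.046 d⁻¹.
Applying C = C₀e^(−kt): 7.416 × 0.8124 = 6.025 µg/L.
Second outfall: C = (6.586·6.025 + 0.7660·276.0)/7.352 = 34.15 µg/L.

34.2 µg/L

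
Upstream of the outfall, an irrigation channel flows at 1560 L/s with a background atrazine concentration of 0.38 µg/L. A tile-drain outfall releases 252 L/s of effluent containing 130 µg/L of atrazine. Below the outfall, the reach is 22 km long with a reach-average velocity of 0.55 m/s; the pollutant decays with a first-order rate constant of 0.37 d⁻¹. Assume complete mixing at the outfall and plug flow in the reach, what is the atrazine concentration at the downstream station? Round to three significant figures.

Mixed concentration C = ΣQC/ΣQ = (1560·0.3800 + 252.0·130.0) / 1812 = 33350/1812 = 18.41 µg/L.
Travel time t = 22·1000 / 0.55 = 40000 s = 11.11 h.
After decay, C = 18.41 × e^(−kt) = 18.41 × 0.8426 = 15.51 µg/L.

15.5 µg/L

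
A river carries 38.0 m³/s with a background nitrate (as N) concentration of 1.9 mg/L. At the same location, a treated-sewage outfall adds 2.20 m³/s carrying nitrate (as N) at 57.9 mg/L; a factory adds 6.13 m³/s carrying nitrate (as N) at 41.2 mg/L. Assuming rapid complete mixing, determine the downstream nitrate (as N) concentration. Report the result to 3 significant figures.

9.76 mg/L

Flow-weighted average: C = (38.00·1.900 + 2.200·57.90 + 6.130·41.20) / 46.33 = 452.1/46.33 = 9.759 mg/L.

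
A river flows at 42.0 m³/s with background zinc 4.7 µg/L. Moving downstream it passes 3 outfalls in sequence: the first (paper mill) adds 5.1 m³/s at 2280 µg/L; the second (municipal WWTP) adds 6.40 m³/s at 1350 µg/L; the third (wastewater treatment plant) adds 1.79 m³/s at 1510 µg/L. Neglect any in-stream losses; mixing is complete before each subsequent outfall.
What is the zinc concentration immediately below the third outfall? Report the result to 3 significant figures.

419 µg/L

After outfall 1: Q = 42.00 + 5.100 = 47.10 m³/s; C = (42.00·4.700 + 5.100·2280)/47.10 = 251.1 µg/L.
After outfall 2: Q = 47.10 + 6.400 = 53.50 m³/s; C = (47.10·251.1 + 6.400·1350)/53.50 = 382.5 µg/L.
After outfall 3: Q = 53.50 + 1.790 = 55.29 m³/s; C = (53.50·382.5 + 1.790·1510)/55.29 = 419.0 µg/L.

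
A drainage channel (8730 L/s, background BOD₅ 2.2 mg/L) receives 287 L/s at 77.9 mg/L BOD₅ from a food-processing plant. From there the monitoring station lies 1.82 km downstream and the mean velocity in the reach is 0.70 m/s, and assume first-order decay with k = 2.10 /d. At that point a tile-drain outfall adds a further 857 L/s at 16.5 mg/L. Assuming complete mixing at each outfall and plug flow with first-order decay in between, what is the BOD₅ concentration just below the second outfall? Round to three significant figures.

Conservation of mass: C = (8730·2.200 + 287.0·77.90) / 9017 = 41560/9017 = 4.609 mg/L; combined flow 9017 L/s.
Travel time t = 1.82·1000 / 0.70 = 2600 s = 0.7222 h.
Applying C = C₀e^(−kt): 4.609 × 0.9388 = 4.327 mg/L.
Second outfall: C = (9017·4.327 + 857.0·16.50)/9874 = 5.384 mg/L.

5.38 mg/L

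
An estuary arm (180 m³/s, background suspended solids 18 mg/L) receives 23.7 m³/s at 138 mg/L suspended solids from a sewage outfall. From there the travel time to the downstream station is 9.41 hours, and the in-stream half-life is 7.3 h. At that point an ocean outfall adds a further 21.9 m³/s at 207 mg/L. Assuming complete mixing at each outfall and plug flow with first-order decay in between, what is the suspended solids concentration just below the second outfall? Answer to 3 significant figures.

Flow-weighted average: C = (180.0·18.00 + 23.70·138.0) / 203.7 = 6511/203.7 = 31.96 mg/L; combined flow 203.7 m³/s.
Half-life 7.3 h → k = ln 2 / 7.3 = 0.09495 h⁻¹ = 2.279 d⁻¹.
Applying C = C₀e^(−kt): 31.96 × 0.4092 = 13.08 mg/L.
At the second outfall, C = (203.7·13.08 + 21.90·207.0) / (203.7 + 21.90) = 31.90 mg/L.

31.9 mg/L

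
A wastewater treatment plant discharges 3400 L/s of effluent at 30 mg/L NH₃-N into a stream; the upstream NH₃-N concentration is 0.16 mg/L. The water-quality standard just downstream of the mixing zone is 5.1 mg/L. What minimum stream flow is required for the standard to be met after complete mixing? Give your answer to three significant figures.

17100 L/s

Set C_mix = 5.1: (Q·0.1600 + 3400·30.00) / (Q + 3400) = 5.1
→ Q = 3400·(30.00 − 5.1)/(5.1 − 0.1600) = 17140 L/s.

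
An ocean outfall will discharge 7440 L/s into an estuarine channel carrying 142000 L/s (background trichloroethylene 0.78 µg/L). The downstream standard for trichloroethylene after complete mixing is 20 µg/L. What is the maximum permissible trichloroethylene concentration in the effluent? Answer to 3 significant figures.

387 µg/L

At the limit, (Qr·Cr + Qe·Cₑ)/(Qr + Qe) = 20:
Cₑ = (149400·20 − 142000·0.7800) / 7440 = 386.8 µg/L.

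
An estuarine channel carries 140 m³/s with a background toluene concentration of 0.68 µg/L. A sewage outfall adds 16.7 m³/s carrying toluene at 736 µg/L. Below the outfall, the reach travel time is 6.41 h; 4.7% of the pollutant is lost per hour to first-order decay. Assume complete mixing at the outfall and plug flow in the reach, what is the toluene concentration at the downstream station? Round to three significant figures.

Mixed concentration C = ΣQC/ΣQ = (140.0·0.6800 + 16.70·736.0) / 156.7 = 12390/156.7 = 79.05 µg/L.
4.7%/h lost → k = −ln(1 − 0.047) = 0.04814 h⁻¹.
First-order decay: C = 79.05·exp(−k·t) = 79.05·0.7345 = 58.06 µg/L.

58.1 µg/L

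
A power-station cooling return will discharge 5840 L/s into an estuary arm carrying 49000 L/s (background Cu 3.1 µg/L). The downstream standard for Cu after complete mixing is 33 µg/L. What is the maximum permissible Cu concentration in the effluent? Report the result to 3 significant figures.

At the limit, (Qr·Cr + Qe·Cₑ)/(Qr + Qe) = 33:
Cₑ = (54840·33 − 49000·3.100) / 5840 = 283.9 µg/L.

284 µg/L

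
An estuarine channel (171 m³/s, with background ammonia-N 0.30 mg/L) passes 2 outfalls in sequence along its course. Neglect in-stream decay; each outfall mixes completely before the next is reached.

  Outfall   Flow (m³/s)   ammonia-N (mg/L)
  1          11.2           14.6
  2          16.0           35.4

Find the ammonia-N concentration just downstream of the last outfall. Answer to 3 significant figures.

3.94 mg/L

After outfall 1: Q = 171.0 + 11.20 = 182.2 m³/s; C = (171.0·0.3000 + 11.20·14.60)/182.2 = 1.179 mg/L.
After outfall 2: Q = 182.2 + 16.00 = 198.2 m³/s; C = (182.2·1.179 + 16.00·35.40)/198.2 = 3.942 mg/L.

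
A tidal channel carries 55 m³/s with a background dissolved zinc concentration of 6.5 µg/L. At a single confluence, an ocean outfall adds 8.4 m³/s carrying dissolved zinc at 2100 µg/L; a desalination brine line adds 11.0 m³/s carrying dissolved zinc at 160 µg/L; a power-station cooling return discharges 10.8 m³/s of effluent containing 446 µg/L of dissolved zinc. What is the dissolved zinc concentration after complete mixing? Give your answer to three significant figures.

288 µg/L

Mass balance: C = (55.00·6.500 + 8.400·2100 + 11.00·160.0 + 10.80·446.0) / 85.20 = 24570/85.20 = 288.4 µg/L.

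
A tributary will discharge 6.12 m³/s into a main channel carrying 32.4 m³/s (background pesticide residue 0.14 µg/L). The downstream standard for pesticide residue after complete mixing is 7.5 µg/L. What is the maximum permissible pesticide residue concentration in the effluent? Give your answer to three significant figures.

46.5 µg/L

At the limit, (Qr·Cr + Qe·Cₑ)/(Qr + Qe) = 7.5:
Cₑ = (38.52·7.5 − 32.40·0.1400) / 6.120 = 46.46 µg/L.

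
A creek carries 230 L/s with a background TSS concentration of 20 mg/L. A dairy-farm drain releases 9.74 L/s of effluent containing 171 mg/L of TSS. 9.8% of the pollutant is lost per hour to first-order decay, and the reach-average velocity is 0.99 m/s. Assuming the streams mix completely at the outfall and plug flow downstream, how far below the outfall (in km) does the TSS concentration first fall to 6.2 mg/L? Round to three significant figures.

49.7 km

Mass balance: C = (230.0·20.00 + 9.740·171.0) / 239.7 = 6266/239.7 = 26.13 mg/L.
9.8%/h lost → k = −ln(1 − 0.098) = 0.1031 h⁻¹.
Set 26.13·exp(−k·t) = 6.2 → t = ln(26.13/6.2)/k = 50220 s = 13.95 h.
Distance = v·t = 0.99·50220 = 49710 m = 49.71 km.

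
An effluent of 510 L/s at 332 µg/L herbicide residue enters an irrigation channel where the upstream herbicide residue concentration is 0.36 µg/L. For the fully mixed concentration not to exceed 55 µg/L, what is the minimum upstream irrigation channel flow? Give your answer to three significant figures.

Set C_mix = 55: (Q·0.3600 + 510.0·332.0) / (Q + 510.0) = 55
→ Q = 510.0·(332.0 − 55)/(55 − 0.3600) = 2585 L/s.

2590 L/s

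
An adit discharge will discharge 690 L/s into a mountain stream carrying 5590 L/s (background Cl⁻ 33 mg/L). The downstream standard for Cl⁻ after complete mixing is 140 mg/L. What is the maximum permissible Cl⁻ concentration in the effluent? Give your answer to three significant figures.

At the limit, (Qr·Cr + Qe·Cₑ)/(Qr + Qe) = 140:
Cₑ = (6280·140 − 5590·33.00) / 690.0 = 1007 mg/L.

1010 mg/L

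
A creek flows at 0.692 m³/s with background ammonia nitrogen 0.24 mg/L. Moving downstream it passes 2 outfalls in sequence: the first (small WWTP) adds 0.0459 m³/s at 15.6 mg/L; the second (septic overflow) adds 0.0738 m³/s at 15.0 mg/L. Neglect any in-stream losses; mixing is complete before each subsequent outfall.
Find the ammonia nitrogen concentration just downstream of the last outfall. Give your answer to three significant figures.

2.45 mg/L

Outfall 1: combined Q = 0.7379 m³/s; C = (0.6920·0.2400 + 0.04590·15.60)/0.7379 = 1.195 mg/L.
Outfall 2: combined Q = 0.8117 m³/s; C = (0.7379·1.195 + 0.07380·15.00)/0.8117 = 2.451 mg/L.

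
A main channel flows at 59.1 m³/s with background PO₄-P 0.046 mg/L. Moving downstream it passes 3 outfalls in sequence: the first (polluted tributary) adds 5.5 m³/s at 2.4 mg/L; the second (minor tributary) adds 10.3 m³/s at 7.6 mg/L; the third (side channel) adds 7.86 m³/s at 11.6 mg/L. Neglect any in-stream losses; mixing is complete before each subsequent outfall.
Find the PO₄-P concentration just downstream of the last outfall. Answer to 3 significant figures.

2.24 mg/L

Below outfall 1: Q → 64.60 m³/s, C = (59.10·0.04600 + 5.500·2.400)/64.60 = 0.2464 mg/L.
Below outfall 2: Q → 74.90 m³/s, C = (64.60·0.2464 + 10.30·7.600)/74.90 = 1.258 mg/L.
Below outfall 3: Q → 82.76 m³/s, C = (74.90·1.258 + 7.860·11.60)/82.76 = 2.240 mg/L.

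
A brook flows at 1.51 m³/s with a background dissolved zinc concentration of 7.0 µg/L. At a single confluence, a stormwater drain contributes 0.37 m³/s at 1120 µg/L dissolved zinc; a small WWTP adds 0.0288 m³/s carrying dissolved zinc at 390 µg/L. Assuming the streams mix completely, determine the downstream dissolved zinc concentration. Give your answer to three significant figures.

After mixing, C = (1.510·7.000 + 0.3700·1120 + 0.02880·390.0) / 1.909 = 436.2/1.909 = 228.5 µg/L.

229 µg/L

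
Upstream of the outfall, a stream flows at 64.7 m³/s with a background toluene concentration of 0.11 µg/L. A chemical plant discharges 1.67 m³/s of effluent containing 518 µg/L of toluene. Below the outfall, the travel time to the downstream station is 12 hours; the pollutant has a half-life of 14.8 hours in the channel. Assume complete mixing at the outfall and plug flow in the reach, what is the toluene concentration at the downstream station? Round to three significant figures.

7.49 µg/L

After mixing, C = (64.70·0.1100 + 1.670·518.0) / 66.37 = 872.2/66.37 = 13.14 µg/L.
Half-life 14.8 h → k = ln 2 / 14.8 = 0.04683 h⁻¹ = 1.124 d⁻¹.
After decay, C = 13.14 × e^(−kt) = 13.14 × 0.5701 = 7.491 µg/L.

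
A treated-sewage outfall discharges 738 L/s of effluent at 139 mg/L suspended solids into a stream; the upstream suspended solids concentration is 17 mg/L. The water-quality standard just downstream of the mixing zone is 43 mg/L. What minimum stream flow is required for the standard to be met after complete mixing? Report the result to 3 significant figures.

2720 L/s

Set C_mix = 43: (Q·17.00 + 738.0·139.0) / (Q + 738.0) = 43
→ Q = 738.0·(139.0 − 43)/(43 − 17.00) = 2725 L/s.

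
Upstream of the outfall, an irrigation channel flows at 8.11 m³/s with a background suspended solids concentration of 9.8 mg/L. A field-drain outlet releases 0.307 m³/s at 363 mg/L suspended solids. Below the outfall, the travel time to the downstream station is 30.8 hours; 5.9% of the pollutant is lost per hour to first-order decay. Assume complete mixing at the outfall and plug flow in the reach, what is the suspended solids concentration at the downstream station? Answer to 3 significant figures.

3.49 mg/L

Conservation of mass: C = (8.110·9.800 + 0.3070·363.0) / 8.417 = 190.9/8.417 = 22.68 mg/L.
5.9%/h lost → k = −ln(1 − 0.059) = 0.06081 h⁻¹.
First-order decay: C = 22.68·exp(−k·t) = 22.68·0.1537 = 3.485 mg/L.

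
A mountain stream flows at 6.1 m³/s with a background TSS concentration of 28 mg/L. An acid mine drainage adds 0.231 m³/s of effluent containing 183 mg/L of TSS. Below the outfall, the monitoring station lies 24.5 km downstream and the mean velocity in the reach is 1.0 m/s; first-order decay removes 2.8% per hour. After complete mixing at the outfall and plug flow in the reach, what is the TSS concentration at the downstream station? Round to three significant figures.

27.7 mg/L

Conservation of mass: C = (6.100·28.00 + 0.2310·183.0) / 6.331 = 213.1/6.331 = 33.66 mg/L.
Travel time t = 24.5·1000 / 1.0 = 24500 s = 6.806 h.
2.8%/h lost → k = −ln(1 − 0.028) = 0.02840 h⁻¹.
After decay, C = 33.66 × e^(−kt) = 33.66 × 0.8243 = 27.74 mg/L.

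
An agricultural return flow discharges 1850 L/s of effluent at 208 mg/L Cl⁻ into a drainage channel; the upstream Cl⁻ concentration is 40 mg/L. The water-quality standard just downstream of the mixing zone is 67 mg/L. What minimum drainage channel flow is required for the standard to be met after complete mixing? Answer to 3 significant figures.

Set C_mix = 67: (Q·40.00 + 1850·208.0) / (Q + 1850) = 67
→ Q = 1850·(208.0 − 67)/(67 − 40.00) = 9661 L/s.

9660 L/s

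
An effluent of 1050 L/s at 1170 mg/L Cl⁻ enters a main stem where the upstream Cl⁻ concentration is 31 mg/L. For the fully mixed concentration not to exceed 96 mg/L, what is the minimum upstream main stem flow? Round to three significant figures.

Set C_mix = 96: (Q·31.00 + 1050·1170) / (Q + 1050) = 96
→ Q = 1050·(1170 − 96)/(96 − 31.00) = 17350 L/s.

17300 L/s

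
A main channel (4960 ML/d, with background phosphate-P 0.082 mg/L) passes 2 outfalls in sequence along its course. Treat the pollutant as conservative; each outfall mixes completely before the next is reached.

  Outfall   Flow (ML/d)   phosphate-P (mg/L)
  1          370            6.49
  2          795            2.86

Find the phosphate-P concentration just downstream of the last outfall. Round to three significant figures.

Outfall 1: combined Q = 5330 ML/d; C = (4960·0.08200 + 370.0·6.490)/5330 = 0.5268 mg/L.
Outfall 2: combined Q = 6125 ML/d; C = (5330·0.5268 + 795.0·2.860)/6125 = 0.8297 mg/L.

0.830 mg/L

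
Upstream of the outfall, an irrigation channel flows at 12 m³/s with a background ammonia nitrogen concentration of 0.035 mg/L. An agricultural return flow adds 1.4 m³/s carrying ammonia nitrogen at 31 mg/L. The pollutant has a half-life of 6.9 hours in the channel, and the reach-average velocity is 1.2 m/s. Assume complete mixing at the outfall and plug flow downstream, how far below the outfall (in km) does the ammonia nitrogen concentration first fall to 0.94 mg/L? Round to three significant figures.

After mixing, C = (12.00·0.03500 + 1.400·31.00) / 13.40 = 43.82/13.40 = 3.270 mg/L.
Half-life 6.9 h → k = ln 2 / 6.9 = 0.1005 h⁻¹ = 2.411 d⁻¹.
Set 3.270·exp(−k·t) = 0.94 → t = ln(3.270/0.94)/k = 44680 s = 12.41 h.
Distance = v·t = 1.2·44680 = 53610 m = 53.61 km.

53.6 km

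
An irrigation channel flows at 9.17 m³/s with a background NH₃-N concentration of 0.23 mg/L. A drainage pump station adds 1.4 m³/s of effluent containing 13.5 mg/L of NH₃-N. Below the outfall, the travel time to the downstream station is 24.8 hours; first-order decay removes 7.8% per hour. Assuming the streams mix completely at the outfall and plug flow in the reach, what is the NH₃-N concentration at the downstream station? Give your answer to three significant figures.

Mixed concentration C = ΣQC/ΣQ = (9.170·0.2300 + 1.400·13.50) / 10.57 = 21.01/10.57 = 1.988 mg/L.
7.8%/h lost → k = −ln(1 − 0.078) = 0.08121 h⁻¹.
Applying C = C₀e^(−kt): 1.988 × 0.1335 = 0.2653 mg/L.

0.265 mg/L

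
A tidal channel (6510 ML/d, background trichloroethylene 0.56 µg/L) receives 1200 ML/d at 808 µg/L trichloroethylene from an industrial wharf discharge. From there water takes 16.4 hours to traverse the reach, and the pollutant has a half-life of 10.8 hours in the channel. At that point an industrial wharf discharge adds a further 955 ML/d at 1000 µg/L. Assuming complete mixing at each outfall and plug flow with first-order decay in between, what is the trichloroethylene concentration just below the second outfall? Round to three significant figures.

After mixing, C = (6510·0.5600 + 1200·808.0) / 7710 = 973200/7710 = 126.2 µg/L; combined flow 7710 ML/d.
Half-life 10.8 h → k = ln 2 / 10.8 = 0.06418 h⁻¹ = 1.540 d⁻¹.
First-order decay: C = 126.2·exp(−k·t) = 126.2·0.3490 = 44.06 µg/L.
At the second outfall, C = (7710·44.06 + 955.0·1000) / (7710 + 955.0) = 149.4 µg/L.

149 µg/L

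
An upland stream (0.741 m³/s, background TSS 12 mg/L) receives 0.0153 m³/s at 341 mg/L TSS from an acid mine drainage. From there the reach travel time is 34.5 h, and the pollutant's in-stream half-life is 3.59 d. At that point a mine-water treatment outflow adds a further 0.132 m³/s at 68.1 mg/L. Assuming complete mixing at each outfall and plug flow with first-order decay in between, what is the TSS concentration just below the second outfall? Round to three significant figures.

After mixing, C = (0.7410·12.00 + 0.01530·341.0) / 0.7563 = 14.11/0.7563 = 18.66 mg/L; combined flow 0.7563 m³/s.
Half-life 3.59 d → k = ln 2 / 3.59 = 0.1931 d⁻¹.
Applying C = C₀e^(−kt): 18.66 × 0.7576 = 14.13 mg/L.
Second outfall: C = (0.7563·14.13 + 0.1320·68.10)/0.8883 = 22.15 mg/L.

22.2 mg/L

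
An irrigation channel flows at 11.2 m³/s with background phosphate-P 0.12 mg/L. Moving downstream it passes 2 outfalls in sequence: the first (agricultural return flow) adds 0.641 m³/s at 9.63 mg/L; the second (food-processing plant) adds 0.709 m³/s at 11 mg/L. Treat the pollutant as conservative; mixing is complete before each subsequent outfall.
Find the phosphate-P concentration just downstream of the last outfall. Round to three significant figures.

1.22 mg/L

Below outfall 1: Q → 11.84 m³/s, C = (11.20·0.1200 + 0.6410·9.630)/11.84 = 0.6348 mg/L.
Below outfall 2: Q → 12.55 m³/s, C = (11.84·0.6348 + 0.7090·11.00)/12.55 = 1.220 mg/L.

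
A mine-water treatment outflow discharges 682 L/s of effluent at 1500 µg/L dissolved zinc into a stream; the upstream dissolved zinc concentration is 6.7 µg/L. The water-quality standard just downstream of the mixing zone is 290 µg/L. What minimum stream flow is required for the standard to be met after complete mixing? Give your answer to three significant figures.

Set C_mix = 290: (Q·6.700 + 682.0·1500) / (Q + 682.0) = 290
→ Q = 682.0·(1500 − 290)/(290 − 6.700) = 2913 L/s.

2910 L/s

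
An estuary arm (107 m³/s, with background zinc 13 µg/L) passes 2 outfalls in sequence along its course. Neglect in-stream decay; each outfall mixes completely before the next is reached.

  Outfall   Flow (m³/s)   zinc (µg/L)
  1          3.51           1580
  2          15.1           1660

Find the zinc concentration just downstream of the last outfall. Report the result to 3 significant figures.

255 µg/L

Below outfall 1: Q → 110.5 m³/s, C = (107.0·13.00 + 3.510·1580)/110.5 = 62.77 µg/L.
Below outfall 2: Q → 125.6 m³/s, C = (110.5·62.77 + 15.10·1660)/125.6 = 254.8 µg/L.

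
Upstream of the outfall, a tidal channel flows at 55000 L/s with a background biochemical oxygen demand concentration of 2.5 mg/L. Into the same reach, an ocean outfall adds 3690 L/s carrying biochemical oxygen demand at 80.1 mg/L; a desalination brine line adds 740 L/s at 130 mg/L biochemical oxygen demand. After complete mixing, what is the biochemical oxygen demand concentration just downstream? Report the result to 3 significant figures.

8.91 mg/L

After mixing, C = (55000·2.500 + 3690·80.10 + 740.0·130.0) / 59430 = 529300/59430 = 8.906 mg/L.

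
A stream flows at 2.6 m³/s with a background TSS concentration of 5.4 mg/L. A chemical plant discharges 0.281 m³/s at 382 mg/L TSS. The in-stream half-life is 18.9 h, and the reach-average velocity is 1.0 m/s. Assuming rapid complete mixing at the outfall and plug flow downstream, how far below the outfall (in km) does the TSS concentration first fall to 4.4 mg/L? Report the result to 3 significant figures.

Flow-weighted average: C = (2.600·5.400 + 0.2810·382.0) / 2.881 = 121.4/2.881 = 42.13 mg/L.
Half-life 18.9 h → k = ln 2 / 18.9 = 0.03667 h⁻¹ = 0.8802 d⁻¹.
Set 42.13·exp(−k·t) = 4.4 → t = ln(42.13/4.4)/k = 221800 s = 61.60 h.
Distance = v·t = 1.0·221800 = 221800 m = 221.8 km.

222 km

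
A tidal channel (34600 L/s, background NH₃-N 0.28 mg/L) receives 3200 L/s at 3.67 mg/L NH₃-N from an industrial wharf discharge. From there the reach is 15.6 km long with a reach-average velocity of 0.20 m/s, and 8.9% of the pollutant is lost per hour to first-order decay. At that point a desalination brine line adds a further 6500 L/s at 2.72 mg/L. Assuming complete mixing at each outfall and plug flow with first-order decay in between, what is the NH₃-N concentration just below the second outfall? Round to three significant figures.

0.463 mg/L

After mixing, C = (34600·0.2800 + 3200·3.670) / 37800 = 21430/37800 = 0.5670 mg/L; combined flow 37800 L/s.
Travel time t = 15.6·1000 / 0.20 = 78000 s = 21.67 h.
8.9%/h lost → k = −ln(1 − 0.089) = 0.09321 h⁻¹.
First-order decay: C = 0.5670·exp(−k·t) = 0.5670·0.1327 = 0.07524 mg/L.
At the second outfall, C = (37800·0.07524 + 6500·2.720) / (37800 + 6500) = 0.4633 mg/L.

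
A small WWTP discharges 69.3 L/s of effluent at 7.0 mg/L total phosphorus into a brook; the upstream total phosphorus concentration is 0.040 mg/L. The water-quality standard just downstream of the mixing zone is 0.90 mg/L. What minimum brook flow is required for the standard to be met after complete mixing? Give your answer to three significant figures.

Set C_mix = 0.90: (Q·0.04000 + 69.30·7.000) / (Q + 69.30) = 0.90
→ Q = 69.30·(7.000 − 0.90)/(0.90 − 0.04000) = 491.5 L/s.

492 L/s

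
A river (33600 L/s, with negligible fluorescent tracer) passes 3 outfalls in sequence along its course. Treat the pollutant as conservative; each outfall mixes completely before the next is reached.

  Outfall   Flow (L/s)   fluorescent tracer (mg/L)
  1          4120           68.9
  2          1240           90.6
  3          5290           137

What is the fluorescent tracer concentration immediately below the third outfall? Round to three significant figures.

After outfall 1: Q = 33600 + 4120 = 37720 L/s; C = (33600·0 + 4120·68.90)/37720 = 7.526 mg/L.
After outfall 2: Q = 37720 + 1240 = 38960 L/s; C = (37720·7.526 + 1240·90.60)/38960 = 10.17 mg/L.
After outfall 3: Q = 38960 + 5290 = 44250 L/s; C = (38960·10.17 + 5290·137.0)/44250 = 25.33 mg/L.

25.3 mg/L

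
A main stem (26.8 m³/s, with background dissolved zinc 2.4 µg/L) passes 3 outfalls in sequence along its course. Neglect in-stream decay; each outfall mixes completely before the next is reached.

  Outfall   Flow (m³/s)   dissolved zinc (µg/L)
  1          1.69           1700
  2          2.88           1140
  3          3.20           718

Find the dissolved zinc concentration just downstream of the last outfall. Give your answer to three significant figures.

Outfall 1: combined Q = 28.49 m³/s; C = (26.80·2.400 + 1.690·1700)/28.49 = 103.1 µg/L.
Outfall 2: combined Q = 31.37 m³/s; C = (28.49·103.1 + 2.880·1140)/31.37 = 198.3 µg/L.
Outfall 3: combined Q = 34.57 m³/s; C = (31.37·198.3 + 3.200·718.0)/34.57 = 246.4 µg/L.

246 µg/L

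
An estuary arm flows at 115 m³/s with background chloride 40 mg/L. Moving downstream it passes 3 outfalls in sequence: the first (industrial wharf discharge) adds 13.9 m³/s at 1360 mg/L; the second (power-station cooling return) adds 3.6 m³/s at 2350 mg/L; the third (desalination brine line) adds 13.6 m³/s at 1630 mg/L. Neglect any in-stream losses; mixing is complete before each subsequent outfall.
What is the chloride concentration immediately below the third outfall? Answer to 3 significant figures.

Below outfall 1: Q → 128.9 m³/s, C = (115.0·40.00 + 13.90·1360)/128.9 = 182.3 mg/L.
Below outfall 2: Q → 132.5 m³/s, C = (128.9·182.3 + 3.600·2350)/132.5 = 241.2 mg/L.
Below outfall 3: Q → 146.1 m³/s, C = (132.5·241.2 + 13.60·1630)/146.1 = 370.5 mg/L.

371 mg/L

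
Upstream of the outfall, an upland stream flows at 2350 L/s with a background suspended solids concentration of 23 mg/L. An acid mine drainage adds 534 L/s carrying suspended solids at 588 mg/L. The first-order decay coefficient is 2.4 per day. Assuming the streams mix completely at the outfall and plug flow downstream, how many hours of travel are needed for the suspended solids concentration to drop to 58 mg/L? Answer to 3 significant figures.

7.89 h

Mixed concentration C = ΣQC/ΣQ = (2350·23.00 + 534.0·588.0) / 2884 = 368000/2884 = 127.6 mg/L.
127.6·exp(−k·t) = 58 → t = ln(127.6/58)/k = 28390 s = 7.886 h.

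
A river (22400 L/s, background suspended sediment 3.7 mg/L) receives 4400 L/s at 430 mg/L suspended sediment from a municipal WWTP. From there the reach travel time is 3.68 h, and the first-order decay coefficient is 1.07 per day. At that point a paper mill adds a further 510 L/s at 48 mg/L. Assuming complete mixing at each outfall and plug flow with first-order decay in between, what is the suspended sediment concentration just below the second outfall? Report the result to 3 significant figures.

62.3 mg/L

Flow-weighted average: C = (22400·3.700 + 4400·430.0) / 26800 = 1975000/26800 = 73.69 mg/L; combined flow 26800 L/s.
Decay over the reach: 73.69·exp(−kt) = 73.69·0.8487 = 62.54 mg/L.
Second outfall: C = (26800·62.54 + 510.0·48.00)/27310 = 62.27 mg/L.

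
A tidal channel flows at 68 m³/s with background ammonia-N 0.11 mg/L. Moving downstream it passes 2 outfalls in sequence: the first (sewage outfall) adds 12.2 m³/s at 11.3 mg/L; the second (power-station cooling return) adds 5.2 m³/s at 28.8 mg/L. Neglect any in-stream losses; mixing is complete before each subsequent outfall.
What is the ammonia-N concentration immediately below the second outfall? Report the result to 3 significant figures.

3.46 mg/L

After outfall 1: Q = 68.00 + 12.20 = 80.20 m³/s; C = (68.00·0.1100 + 12.20·11.30)/80.20 = 1.812 mg/L.
After outfall 2: Q = 80.20 + 5.200 = 85.40 m³/s; C = (80.20·1.812 + 5.200·28.80)/85.40 = 3.456 mg/L.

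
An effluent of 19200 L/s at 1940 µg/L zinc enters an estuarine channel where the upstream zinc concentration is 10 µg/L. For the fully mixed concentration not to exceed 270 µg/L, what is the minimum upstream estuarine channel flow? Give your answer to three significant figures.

123000 L/s

Set C_mix = 270: (Q·10.00 + 19200·1940) / (Q + 19200) = 270
→ Q = 19200·(1940 − 270)/(270 − 10.00) = 123300 L/s.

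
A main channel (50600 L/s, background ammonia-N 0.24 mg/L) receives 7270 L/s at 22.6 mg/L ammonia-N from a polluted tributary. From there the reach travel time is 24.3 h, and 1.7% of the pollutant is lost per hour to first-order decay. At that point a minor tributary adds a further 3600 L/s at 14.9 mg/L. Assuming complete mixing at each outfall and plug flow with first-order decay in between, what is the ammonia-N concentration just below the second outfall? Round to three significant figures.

Flow-weighted average: C = (50600·0.2400 + 7270·22.60) / 57870 = 176400/57870 = 3.049 mg/L; combined flow 57870 L/s.
1.7%/h lost → k = −ln(1 − 0.017) = 0.01715 h⁻¹.
Decay over the reach: 3.049·exp(−kt) = 3.049·0.6593 = 2.010 mg/L.
At the second outfall, C = (57870·2.010 + 3600·14.90) / (57870 + 3600) = 2.765 mg/L.

2.76 mg/L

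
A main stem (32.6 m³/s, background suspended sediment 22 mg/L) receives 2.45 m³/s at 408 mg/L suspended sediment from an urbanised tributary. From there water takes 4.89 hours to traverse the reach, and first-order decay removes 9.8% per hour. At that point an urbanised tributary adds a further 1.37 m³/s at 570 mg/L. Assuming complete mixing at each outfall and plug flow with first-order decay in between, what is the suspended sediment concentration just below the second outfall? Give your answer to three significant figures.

49.9 mg/L

Flow-weighted average: C = (32.60·22.00 + 2.450·408.0) / 35.05 = 1717/35.05 = 48.98 mg/L; combined flow 35.05 m³/s.
9.8%/h lost → k = −ln(1 − 0.098) = 0.1031 h⁻¹.
After decay, C = 48.98 × e^(−kt) = 48.98 × 0.6039 = 29.58 mg/L.
At the second outfall, C = (35.05·29.58 + 1.370·570.0) / (35.05 + 1.370) = 49.91 mg/L.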